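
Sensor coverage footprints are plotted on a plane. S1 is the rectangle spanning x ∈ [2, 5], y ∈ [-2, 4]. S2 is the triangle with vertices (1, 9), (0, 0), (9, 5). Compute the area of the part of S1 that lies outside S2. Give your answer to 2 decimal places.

11.83

|S1| = 18, |S1∩S2| = 6.1667.
|S1 ∖ S2| = |S1| − |S1∩S2| = 18 − 6.1667 = 11.83.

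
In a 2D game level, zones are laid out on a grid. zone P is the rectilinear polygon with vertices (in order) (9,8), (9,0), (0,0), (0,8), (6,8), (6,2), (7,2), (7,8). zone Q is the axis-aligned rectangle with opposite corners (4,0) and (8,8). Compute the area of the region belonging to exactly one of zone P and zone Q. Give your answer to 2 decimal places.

46.00

|zone P| = 66, |zone Q| = 32, |zone P∩zone Q| = 26.
|zone P △ zone Q| = |zone P| + |zone Q| − 2·|zone P∩zone Q| = 66 + 32 − 52 = 46.00.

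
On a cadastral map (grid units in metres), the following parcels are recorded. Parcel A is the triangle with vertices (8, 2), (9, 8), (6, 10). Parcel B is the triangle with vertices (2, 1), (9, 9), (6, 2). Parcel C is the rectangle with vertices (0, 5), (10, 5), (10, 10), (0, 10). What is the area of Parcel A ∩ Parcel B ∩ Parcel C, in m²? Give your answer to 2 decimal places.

2.10

The intersection is the polygon with vertices (7.286,5), (7.25,5), (6.861,6.556), (8.447,8.368), (8.667,8.222).
By the shoelace formula its area is 2.10.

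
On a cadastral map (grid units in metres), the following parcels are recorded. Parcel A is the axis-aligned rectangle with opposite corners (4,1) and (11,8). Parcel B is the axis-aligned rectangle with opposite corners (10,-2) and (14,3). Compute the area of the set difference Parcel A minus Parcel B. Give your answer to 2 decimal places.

47.00

|Parcel A∩Parcel B|: x∈[10,11], y∈[1,3] → 1·2 = 2.
|Parcel A| = 49.
|Parcel A ∖ Parcel B| = |Parcel A| − |Parcel A∩Parcel B| = 49 − 2 = 47.00.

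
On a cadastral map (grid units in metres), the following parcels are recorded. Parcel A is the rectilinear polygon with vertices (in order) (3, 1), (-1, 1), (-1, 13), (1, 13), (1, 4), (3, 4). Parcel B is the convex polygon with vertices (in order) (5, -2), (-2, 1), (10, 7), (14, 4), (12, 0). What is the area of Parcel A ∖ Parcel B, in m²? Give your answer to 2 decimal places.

|Parcel A| = 30, |Parcel A∩Parcel B| = 6.
|Parcel A ∖ Parcel B| = |Parcel A| − |Parcel A∩Parcel B| = 30 − 6 = 24.00.

24.00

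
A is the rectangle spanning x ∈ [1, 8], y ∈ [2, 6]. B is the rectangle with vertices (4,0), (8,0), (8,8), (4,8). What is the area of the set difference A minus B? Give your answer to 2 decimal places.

12.00

|A∩B|: x∈[4,8], y∈[2,6] → 4·4 = 16.
|A| = 28.
|A ∖ B| = |A| − |A∩B| = 28 − 16 = 12.00.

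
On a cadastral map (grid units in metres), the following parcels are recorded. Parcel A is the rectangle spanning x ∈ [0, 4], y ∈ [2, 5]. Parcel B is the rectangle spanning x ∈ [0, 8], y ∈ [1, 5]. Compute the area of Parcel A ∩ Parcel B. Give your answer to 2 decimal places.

|Parcel A∩Parcel B|: x∈[0,4], y∈[2,5] → 4·3 = 12.

12.00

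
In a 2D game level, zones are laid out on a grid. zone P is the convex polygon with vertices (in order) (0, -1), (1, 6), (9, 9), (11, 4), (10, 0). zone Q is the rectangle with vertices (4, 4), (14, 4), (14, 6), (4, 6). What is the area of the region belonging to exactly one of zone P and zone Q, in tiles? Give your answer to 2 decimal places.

|zone P| = 78.5, |zone Q| = 20, |zone P∩zone Q| = 13.2.
|zone P △ zone Q| = |zone P| + |zone Q| − 2·|zone P∩zone Q| = 78.5 + 20 − 26.4 = 72.10.

72.10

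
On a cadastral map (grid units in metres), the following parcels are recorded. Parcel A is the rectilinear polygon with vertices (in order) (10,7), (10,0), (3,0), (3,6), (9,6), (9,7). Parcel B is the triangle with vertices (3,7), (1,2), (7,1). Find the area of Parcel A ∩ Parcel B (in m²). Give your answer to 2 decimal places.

10.33

The intersection is the polygon with vertices (3,6), (3.667,6), (7,1), (3,1.667).
By the shoelace formula its area is 10.33.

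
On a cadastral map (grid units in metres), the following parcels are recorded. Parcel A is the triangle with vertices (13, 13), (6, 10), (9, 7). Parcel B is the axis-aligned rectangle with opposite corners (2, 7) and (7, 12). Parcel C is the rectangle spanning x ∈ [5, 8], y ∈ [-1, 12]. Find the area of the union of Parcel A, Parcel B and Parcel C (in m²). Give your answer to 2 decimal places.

By inclusion–exclusion:
Individual areas: |Parcel A| = 15, |Parcel B| = 25, |Parcel C| = 39.
|Parcel A∩Parcel B| = 0.7143.
|Parcel A∩Parcel C| = 2.8571.
|Parcel B∩Parcel C|: x∈[5,7], y∈[7,12] → 2·5 = 10.
|Parcel A∩Parcel B∩Parcel C| = 0.7143.
|Parcel A ∪ Parcel B ∪ Parcel C| = 79 − 13.5714 + 0.7143 = 66.14.

66.14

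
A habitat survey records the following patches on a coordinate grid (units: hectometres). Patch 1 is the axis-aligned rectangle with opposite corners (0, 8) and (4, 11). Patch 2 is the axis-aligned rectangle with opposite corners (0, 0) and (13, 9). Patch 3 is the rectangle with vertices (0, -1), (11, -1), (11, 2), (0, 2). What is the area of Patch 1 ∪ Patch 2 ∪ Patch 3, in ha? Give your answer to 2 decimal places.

136.00

By inclusion–exclusion:
Individual areas: |Patch 1| = 12, |Patch 2| = 117, |Patch 3| = 33.
|Patch 1∩Patch 2|: x∈[0,4], y∈[8,9] → 4·1 = 4.
|Patch 1∩Patch 3| = 0 (no overlap).
|Patch 2∩Patch 3|: x∈[0,11], y∈[0,2] → 11·2 = 22.
|Patch 1∩Patch 2∩Patch 3| = 0.
|Patch 1 ∪ Patch 2 ∪ Patch 3| = 162 − 26 + 0 = 136.00.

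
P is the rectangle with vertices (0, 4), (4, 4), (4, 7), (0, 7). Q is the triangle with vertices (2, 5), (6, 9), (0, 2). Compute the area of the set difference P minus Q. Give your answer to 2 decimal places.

10.71

|P| = 12, |P∩Q| = 1.2857.
|P ∖ Q| = |P| − |P∩Q| = 12 − 1.2857 = 10.71.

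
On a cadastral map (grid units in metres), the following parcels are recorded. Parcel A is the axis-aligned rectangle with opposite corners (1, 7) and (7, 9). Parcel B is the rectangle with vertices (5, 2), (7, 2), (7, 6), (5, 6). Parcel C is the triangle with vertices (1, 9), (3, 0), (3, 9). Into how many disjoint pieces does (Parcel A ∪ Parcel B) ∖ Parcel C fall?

(Parcel A ∪ Parcel B) ∖ Parcel C splits into 3 disjoint pieces (area 8, area 0.4444, area 8).

3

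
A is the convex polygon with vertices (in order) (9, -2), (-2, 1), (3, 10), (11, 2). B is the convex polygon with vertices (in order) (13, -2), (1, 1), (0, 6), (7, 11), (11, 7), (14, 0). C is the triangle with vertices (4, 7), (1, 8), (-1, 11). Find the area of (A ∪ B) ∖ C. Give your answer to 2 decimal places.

125.80

|A ∪ B| = 126.7724.
|(A ∪ B) ∩ C| = 0.9692.
|(A ∪ B) ∖ C| = 126.7724 − 0.9692 = 125.80.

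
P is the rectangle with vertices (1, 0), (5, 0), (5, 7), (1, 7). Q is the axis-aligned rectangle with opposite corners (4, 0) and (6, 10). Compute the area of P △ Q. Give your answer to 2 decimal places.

34.00

|P∩Q|: x∈[4,5], y∈[0,7] → 1·7 = 7.
|P △ Q| = |P| + |Q| − 2·|P∩Q| = 28 + 20 − 14 = 34.00.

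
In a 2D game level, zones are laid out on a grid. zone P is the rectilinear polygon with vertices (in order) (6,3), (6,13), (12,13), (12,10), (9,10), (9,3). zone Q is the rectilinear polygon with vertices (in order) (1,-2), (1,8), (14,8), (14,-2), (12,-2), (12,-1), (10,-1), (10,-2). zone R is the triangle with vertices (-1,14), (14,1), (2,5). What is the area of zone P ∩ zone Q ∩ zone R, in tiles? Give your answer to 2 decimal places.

The intersection is the polygon with vertices (9,3), (8,3), (6,3.667), (6,7.933), (9,5.333).
By the shoelace formula its area is 10.23.

10.23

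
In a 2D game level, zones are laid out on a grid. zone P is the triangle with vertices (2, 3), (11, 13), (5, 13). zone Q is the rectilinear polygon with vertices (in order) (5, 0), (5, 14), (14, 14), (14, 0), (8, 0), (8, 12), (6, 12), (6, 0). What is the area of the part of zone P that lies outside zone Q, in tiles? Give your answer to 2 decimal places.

|zone P| = 30, |zone P∩zone Q| = 13.1111.
|zone P ∖ zone Q| = |zone P| − |zone P∩zone Q| = 30 − 13.1111 = 16.89.

16.89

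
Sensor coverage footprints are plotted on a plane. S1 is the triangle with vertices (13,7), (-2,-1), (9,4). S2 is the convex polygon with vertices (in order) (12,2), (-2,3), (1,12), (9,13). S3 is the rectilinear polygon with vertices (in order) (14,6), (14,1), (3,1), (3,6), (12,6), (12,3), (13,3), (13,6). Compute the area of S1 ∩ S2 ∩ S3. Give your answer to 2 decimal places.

The intersection is the polygon with vertices (11.038,5.528), (9,4), (5.605,2.457), (4.614,2.528), (10.937,5.899).
By the shoelace formula its area is 4.08.

4.08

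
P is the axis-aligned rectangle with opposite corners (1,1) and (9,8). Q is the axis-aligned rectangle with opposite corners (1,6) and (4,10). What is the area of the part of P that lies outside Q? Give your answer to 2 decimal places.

|P∩Q|: x∈[1,4], y∈[6,8] → 3·2 = 6.
|P| = 56.
|P ∖ Q| = |P| − |P∩Q| = 56 − 6 = 50.00.

50.00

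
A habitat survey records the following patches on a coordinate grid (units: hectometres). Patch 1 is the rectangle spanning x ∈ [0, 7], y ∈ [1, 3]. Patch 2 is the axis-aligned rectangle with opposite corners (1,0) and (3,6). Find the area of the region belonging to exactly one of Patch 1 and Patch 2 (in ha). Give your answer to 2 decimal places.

|Patch 1∩Patch 2|: x∈[1,3], y∈[1,3] → 2·2 = 4.
|Patch 1 △ Patch 2| = |Patch 1| + |Patch 2| − 2·|Patch 1∩Patch 2| = 14 + 12 − 8 = 18.00.

18.00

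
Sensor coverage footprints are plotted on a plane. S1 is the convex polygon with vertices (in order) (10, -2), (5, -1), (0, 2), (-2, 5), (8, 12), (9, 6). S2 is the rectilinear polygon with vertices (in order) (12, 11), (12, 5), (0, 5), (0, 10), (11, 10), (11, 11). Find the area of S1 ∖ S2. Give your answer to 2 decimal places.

59.53

|S1| = 94, |S1∩S2| = 34.472.
|S1 ∖ S2| = |S1| − |S1∩S2| = 94 − 34.472 = 59.53.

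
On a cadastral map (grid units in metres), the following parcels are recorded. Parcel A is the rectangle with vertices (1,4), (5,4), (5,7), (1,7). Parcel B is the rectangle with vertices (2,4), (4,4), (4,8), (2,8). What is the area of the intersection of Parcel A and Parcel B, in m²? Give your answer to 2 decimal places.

6.00

|Parcel A∩Parcel B|: x∈[2,4], y∈[4,7] → 2·3 = 6.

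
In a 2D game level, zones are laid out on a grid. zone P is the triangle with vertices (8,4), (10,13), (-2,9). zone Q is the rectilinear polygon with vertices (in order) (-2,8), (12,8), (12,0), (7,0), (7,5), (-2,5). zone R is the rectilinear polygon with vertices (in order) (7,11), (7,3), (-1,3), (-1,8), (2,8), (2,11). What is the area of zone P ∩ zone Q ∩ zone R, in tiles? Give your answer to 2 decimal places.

12.00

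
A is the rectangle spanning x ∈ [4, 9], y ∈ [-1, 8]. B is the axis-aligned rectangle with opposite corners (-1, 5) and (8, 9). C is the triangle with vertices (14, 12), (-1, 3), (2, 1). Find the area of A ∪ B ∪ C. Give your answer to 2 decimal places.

85.49

By inclusion–exclusion:
Individual areas: |A| = 45, |B| = 36, |C| = 28.5.
|A∩B|: x∈[4,8], y∈[5,8] → 4·3 = 12.
|A∩C| = 11.0417.
|B∩C| = 8.4061.
|A∩B∩C| = 7.4394.
|A ∪ B ∪ C| = 109.5 − 31.4477 + 7.4394 = 85.49.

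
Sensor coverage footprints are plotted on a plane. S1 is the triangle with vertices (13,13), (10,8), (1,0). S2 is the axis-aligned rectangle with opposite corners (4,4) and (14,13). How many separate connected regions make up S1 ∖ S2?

S1 ∖ S2 is a single connected region.

1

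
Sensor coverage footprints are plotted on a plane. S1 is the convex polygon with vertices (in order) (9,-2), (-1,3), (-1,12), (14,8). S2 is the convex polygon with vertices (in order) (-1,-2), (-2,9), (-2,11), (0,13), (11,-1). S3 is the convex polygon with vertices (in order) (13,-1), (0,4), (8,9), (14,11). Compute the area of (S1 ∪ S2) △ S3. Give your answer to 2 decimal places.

|S1 ∪ S2| = 161.8321.
|(S1 ∪ S2) ∩ S3| = 67.6442.
|(S1 ∪ S2) △ S3| = 161.8321 + 87.5 − 135.2884 = 114.04.

114.04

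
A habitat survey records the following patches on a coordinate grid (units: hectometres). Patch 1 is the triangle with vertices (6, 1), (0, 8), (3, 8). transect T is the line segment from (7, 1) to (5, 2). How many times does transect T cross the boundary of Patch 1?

2

The segment meets the boundary at (5.25,1.875), (5.727,1.636).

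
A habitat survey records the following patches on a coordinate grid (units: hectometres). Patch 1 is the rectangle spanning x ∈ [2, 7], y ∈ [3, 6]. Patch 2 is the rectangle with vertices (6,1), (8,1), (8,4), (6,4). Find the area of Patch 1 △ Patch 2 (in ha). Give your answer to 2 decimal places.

19.00

|Patch 1∩Patch 2|: x∈[6,7], y∈[3,4] → 1·1 = 1.
|Patch 1 △ Patch 2| = |Patch 1| + |Patch 2| − 2·|Patch 1∩Patch 2| = 15 + 6 − 2 = 19.00.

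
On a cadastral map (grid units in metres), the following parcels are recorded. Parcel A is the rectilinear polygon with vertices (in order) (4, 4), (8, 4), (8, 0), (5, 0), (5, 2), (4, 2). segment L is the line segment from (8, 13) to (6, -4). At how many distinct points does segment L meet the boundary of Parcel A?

2

The segment meets the boundary at (6.471,0), (6.941,4).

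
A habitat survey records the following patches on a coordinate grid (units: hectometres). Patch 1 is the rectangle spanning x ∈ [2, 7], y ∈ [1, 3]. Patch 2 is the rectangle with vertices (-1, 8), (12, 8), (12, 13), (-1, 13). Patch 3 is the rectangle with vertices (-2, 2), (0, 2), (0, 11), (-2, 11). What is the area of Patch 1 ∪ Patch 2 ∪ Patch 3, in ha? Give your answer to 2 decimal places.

By inclusion–exclusion:
Individual areas: |Patch 1| = 10, |Patch 2| = 65, |Patch 3| = 18.
|Patch 1∩Patch 2| = 0 (no overlap).
|Patch 1∩Patch 3| = 0 (no overlap).
|Patch 2∩Patch 3|: x∈[-1,0], y∈[8,11] → 1·3 = 3.
|Patch 1∩Patch 2∩Patch 3| = 0.
|Patch 1 ∪ Patch 2 ∪ Patch 3| = 93 − 3 + 0 = 90.00.

90.00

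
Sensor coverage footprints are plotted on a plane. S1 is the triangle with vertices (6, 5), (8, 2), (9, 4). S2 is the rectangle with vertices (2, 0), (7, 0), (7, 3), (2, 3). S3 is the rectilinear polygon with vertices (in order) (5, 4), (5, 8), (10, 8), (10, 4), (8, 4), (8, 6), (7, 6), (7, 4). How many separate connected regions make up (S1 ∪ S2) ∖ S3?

(S1 ∪ S2) ∖ S3 splits into 2 disjoint pieces (area 2.8333, area 15).

2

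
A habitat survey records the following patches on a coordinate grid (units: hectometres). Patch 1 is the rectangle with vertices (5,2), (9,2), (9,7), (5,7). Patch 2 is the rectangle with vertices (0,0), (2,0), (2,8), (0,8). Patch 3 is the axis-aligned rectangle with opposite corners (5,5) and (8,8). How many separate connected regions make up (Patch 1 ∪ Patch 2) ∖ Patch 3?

(Patch 1 ∪ Patch 2) ∖ Patch 3 splits into 2 disjoint pieces (area 14, area 16).

2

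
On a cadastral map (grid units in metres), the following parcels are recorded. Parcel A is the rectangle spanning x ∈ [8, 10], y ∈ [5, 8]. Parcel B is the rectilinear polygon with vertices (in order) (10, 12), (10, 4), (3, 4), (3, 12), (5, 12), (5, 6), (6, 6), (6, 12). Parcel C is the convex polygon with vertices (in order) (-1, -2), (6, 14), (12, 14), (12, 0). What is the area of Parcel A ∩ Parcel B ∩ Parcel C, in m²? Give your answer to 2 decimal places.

The intersection is the polygon with vertices (8,5), (8,8), (10,8), (10,5).
By the shoelace formula its area is 6.00.

6.00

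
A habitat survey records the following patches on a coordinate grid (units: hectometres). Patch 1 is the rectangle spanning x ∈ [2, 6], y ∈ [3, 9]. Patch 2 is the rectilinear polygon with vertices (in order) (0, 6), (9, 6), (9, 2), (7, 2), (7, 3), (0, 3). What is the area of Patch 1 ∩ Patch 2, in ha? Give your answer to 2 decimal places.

12.00

The intersection is the polygon with vertices (6,3), (2,3), (2,6), (6,6).
By the shoelace formula its area is 12.00.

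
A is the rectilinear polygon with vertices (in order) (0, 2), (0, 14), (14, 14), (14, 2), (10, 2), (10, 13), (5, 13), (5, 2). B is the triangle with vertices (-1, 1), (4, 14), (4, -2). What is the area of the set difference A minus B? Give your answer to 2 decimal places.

|A| = 113, |A∩B| = 27.2.
|A ∖ B| = |A| − |A∩B| = 113 − 27.2 = 85.80.

85.80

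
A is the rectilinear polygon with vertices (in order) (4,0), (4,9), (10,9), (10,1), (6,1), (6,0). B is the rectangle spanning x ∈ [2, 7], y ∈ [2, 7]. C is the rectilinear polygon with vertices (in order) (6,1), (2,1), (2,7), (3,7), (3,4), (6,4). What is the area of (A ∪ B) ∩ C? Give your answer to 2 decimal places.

The region (A ∪ B) ∩ C is the polygon with vertices (2,2), (2,7), (3,7), (3,4), (6,4), (6,1), (4,1), (4,2).
By the shoelace formula its area is 13.00.

13.00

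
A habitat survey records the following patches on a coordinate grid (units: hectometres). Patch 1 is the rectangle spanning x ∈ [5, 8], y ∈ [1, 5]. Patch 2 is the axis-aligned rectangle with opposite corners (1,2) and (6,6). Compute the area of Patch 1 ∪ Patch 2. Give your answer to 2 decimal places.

29.00

By inclusion–exclusion:
Individual areas: |Patch 1| = 12, |Patch 2| = 20.
|Patch 1∩Patch 2|: x∈[5,6], y∈[2,5] → 1·3 = 3.
|Patch 1 ∪ Patch 2| = 32 − 3 = 29.00.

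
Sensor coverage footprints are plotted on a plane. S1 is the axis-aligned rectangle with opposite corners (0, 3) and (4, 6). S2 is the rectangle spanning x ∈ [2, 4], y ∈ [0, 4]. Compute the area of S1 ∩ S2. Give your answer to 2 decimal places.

2.00

|S1∩S2|: x∈[2,4], y∈[3,4] → 2·1 = 2.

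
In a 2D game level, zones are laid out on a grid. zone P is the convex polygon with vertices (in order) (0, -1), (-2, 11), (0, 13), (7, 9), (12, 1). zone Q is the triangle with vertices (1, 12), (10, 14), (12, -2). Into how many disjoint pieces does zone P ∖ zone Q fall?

zone P ∖ zone Q splits into 2 disjoint pieces (area 84.9563, area 0.1521).

2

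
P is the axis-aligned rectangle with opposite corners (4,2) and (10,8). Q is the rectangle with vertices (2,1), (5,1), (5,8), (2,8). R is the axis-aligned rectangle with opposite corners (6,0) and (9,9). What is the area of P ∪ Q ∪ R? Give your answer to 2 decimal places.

60.00

By inclusion–exclusion:
Individual areas: |P| = 36, |Q| = 21, |R| = 27.
|P∩Q|: x∈[4,5], y∈[2,8] → 1·6 = 6.
|P∩R|: x∈[6,9], y∈[2,8] → 3·6 = 18.
|Q∩R| = 0 (no overlap).
|P∩Q∩R| = 0.
|P ∪ Q ∪ R| = 84 − 24 + 0 = 60.00.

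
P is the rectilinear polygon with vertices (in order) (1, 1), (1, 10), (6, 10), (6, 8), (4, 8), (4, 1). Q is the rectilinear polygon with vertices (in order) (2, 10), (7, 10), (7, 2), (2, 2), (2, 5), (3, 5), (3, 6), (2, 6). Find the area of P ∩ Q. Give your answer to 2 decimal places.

19.00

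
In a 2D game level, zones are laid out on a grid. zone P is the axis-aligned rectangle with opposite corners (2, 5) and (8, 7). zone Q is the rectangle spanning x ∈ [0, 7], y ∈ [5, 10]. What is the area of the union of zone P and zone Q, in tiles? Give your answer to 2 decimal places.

37.00

By inclusion–exclusion:
Individual areas: |zone P| = 12, |zone Q| = 35.
|zone P∩zone Q|: x∈[2,7], y∈[5,7] → 5·2 = 10.
|zone P ∪ zone Q| = 47 − 10 = 37.00.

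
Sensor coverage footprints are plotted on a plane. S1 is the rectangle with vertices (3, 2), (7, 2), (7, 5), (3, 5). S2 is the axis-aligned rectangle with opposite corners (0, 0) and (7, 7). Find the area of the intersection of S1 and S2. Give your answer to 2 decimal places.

12.00

|S1∩S2|: x∈[3,7], y∈[2,5] → 4·3 = 12.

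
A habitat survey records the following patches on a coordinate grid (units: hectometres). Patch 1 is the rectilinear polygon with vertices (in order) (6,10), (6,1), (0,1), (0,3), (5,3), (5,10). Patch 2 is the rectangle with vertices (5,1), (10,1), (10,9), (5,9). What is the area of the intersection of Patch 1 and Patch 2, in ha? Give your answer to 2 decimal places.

The intersection is the polygon with vertices (6,1), (5,1), (5,3), (5,9), (6,9).
By the shoelace formula its area is 8.00.

8.00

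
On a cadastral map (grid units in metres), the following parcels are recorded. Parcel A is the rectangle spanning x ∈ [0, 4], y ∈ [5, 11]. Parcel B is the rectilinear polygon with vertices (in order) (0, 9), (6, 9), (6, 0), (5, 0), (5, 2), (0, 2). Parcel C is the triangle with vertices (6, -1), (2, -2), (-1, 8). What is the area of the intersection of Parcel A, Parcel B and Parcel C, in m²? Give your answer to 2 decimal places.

The intersection is the polygon with vertices (0,5), (0,6.714), (1.333,5).
By the shoelace formula its area is 1.14.

1.14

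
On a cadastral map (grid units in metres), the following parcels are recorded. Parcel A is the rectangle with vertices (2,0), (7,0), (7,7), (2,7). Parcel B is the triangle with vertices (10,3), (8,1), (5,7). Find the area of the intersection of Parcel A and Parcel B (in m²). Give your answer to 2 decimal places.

The intersection is the polygon with vertices (7,3), (5,7), (7,5.4).
By the shoelace formula its area is 2.40.

2.40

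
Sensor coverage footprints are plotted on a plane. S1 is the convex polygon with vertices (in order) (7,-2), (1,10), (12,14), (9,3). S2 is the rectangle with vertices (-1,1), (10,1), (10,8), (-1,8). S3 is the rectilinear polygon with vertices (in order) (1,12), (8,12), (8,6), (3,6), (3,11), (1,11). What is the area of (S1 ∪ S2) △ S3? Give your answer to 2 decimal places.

95.84

|S1 ∪ S2| = 119.3833.
|(S1 ∪ S2) ∩ S3| = 27.7727.
|(S1 ∪ S2) △ S3| = 119.3833 + 32 − 55.5455 = 95.84.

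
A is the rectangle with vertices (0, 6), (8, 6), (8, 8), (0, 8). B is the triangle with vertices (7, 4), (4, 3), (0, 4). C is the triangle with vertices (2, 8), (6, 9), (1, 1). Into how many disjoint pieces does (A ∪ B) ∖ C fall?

4

(A ∪ B) ∖ C splits into 4 disjoint pieces (area 6.5, area 3.7143, area 2.6064, area 0.2463).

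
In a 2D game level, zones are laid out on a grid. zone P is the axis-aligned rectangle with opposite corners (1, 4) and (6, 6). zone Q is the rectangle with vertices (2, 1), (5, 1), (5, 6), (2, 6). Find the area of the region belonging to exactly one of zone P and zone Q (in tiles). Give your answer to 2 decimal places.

|zone P∩zone Q|: x∈[2,5], y∈[4,6] → 3·2 = 6.
|zone P △ zone Q| = |zone P| + |zone Q| − 2·|zone P∩zone Q| = 10 + 15 − 12 = 13.00.

13.00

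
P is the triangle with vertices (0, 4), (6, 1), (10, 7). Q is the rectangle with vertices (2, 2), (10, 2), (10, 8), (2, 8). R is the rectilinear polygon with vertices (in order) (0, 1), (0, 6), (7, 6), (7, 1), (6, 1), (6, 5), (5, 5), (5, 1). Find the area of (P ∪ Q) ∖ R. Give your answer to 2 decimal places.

|P ∪ Q| = 50.9333.
|(P ∪ Q) ∩ R| = 19.1833.
|(P ∪ Q) ∖ R| = 50.9333 − 19.1833 = 31.75.

31.75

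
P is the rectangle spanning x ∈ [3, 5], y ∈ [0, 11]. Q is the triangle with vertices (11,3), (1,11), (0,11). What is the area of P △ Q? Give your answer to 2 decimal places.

|P| = 22, |Q| = 4, |P∩Q| = 1.0182.
|P △ Q| = |P| + |Q| − 2·|P∩Q| = 22 + 4 − 2.0364 = 23.96.

23.96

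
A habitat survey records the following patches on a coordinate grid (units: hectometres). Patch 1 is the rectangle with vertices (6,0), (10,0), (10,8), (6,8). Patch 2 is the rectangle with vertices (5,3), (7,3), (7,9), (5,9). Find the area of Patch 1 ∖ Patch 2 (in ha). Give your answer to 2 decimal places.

27.00

|Patch 1∩Patch 2|: x∈[6,7], y∈[3,8] → 1·5 = 5.
|Patch 1| = 32.
|Patch 1 ∖ Patch 2| = |Patch 1| − |Patch 1∩Patch 2| = 32 − 5 = 27.00.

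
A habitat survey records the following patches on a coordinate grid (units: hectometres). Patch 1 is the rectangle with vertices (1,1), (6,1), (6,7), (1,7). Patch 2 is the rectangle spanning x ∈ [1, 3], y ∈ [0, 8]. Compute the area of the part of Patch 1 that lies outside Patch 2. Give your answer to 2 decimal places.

|Patch 1∩Patch 2|: x∈[1,3], y∈[1,7] → 2·6 = 12.
|Patch 1| = 30.
|Patch 1 ∖ Patch 2| = |Patch 1| − |Patch 1∩Patch 2| = 30 − 12 = 18.00.

18.00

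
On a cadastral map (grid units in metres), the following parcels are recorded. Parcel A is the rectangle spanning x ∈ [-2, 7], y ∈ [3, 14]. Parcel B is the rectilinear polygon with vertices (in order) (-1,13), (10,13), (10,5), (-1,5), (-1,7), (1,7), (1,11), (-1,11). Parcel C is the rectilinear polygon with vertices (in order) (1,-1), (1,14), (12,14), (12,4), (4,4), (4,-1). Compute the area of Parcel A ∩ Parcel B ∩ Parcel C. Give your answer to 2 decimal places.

48.00

The intersection is the polygon with vertices (1,5), (1,7), (1,11), (1,13), (7,13), (7,5).
By the shoelace formula its area is 48.00.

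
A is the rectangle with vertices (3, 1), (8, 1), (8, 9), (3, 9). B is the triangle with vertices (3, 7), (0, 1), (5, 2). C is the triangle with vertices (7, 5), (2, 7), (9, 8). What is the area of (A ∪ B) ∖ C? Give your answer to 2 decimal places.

|A ∪ B| = 48.1.
|(A ∪ B) ∩ C| = 8.5833.
|(A ∪ B) ∖ C| = 48.1 − 8.5833 = 39.52.

39.52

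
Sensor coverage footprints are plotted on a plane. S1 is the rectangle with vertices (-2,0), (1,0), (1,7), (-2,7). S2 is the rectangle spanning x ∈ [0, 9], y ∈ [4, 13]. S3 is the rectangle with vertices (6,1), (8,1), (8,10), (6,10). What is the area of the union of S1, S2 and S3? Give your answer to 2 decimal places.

By inclusion–exclusion:
Individual areas: |S1| = 21, |S2| = 81, |S3| = 18.
|S1∩S2|: x∈[0,1], y∈[4,7] → 1·3 = 3.
|S1∩S3| = 0 (no overlap).
|S2∩S3|: x∈[6,8], y∈[4,10] → 2·6 = 12.
|S1∩S2∩S3| = 0.
|S1 ∪ S2 ∪ S3| = 120 − 15 + 0 = 105.00.

105.00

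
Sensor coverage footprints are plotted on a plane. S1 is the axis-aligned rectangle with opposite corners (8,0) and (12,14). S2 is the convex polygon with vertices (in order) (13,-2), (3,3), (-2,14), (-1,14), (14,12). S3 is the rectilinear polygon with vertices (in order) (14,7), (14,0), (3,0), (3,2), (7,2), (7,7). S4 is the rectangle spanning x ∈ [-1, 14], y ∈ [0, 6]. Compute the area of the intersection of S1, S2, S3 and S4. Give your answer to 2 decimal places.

23.75

The intersection is the polygon with vertices (8,0.5), (8,6), (12,6), (12,0), (9,0).
By the shoelace formula its area is 23.75.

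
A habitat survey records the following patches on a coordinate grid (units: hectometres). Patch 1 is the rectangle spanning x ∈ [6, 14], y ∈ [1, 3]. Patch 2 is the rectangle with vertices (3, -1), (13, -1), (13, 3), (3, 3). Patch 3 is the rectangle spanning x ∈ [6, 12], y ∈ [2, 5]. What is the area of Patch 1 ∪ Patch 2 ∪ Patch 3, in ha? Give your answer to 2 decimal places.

By inclusion–exclusion:
Individual areas: |Patch 1| = 16, |Patch 2| = 40, |Patch 3| = 18.
|Patch 1∩Patch 2|: x∈[6,13], y∈[1,3] → 7·2 = 14.
|Patch 1∩Patch 3|: x∈[6,12], y∈[2,3] → 6·1 = 6.
|Patch 2∩Patch 3|: x∈[6,12], y∈[2,3] → 6·1 = 6.
|Patch 1∩Patch 2∩Patch 3| = 6.
|Patch 1 ∪ Patch 2 ∪ Patch 3| = 74 − 26 + 6 = 54.00.

54.00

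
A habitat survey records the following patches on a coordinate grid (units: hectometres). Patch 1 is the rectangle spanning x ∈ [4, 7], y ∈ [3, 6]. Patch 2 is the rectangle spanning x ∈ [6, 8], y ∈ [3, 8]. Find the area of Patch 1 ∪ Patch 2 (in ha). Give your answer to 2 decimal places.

16.00

By inclusion–exclusion:
Individual areas: |Patch 1| = 9, |Patch 2| = 10.
|Patch 1∩Patch 2|: x∈[6,7], y∈[3,6] → 1·3 = 3.
|Patch 1 ∪ Patch 2| = 19 − 3 = 16.00.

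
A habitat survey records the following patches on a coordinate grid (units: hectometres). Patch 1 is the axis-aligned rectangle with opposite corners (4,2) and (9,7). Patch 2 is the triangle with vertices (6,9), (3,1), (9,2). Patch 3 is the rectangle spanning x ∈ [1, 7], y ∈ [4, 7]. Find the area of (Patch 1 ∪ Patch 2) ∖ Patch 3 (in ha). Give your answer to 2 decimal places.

20.94

|Patch 1 ∪ Patch 2| = 29.9405.
|(Patch 1 ∪ Patch 2) ∩ Patch 3| = 9.
|(Patch 1 ∪ Patch 2) ∖ Patch 3| = 29.9405 − 9 = 20.94.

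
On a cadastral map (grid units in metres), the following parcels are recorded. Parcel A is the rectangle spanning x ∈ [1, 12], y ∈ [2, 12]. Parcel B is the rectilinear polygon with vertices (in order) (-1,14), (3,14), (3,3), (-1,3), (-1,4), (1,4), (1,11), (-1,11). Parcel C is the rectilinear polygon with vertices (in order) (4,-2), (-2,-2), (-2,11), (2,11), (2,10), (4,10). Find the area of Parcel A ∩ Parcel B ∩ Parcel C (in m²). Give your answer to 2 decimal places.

15.00

The intersection is the polygon with vertices (3,3), (1,3), (1,4), (1,11), (2,11), (2,10), (3,10).
By the shoelace formula its area is 15.00.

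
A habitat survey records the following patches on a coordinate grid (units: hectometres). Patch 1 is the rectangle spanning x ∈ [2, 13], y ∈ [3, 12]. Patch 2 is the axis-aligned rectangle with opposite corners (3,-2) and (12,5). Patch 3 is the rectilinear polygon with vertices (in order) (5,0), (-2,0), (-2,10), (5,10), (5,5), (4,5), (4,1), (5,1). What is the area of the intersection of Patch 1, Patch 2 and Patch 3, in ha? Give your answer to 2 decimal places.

2.00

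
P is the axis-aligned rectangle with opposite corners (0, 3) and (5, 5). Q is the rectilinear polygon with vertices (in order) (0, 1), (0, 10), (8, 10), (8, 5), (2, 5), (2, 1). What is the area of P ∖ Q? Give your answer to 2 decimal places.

|P| = 10, |P∩Q| = 4.
|P ∖ Q| = |P| − |P∩Q| = 10 − 4 = 6.00.

6.00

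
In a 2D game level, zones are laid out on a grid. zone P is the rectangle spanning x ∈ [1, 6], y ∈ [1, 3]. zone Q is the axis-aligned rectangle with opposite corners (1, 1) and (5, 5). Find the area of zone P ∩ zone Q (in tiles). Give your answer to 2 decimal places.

8.00

|zone P∩zone Q|: x∈[1,5], y∈[1,3] → 4·2 = 8.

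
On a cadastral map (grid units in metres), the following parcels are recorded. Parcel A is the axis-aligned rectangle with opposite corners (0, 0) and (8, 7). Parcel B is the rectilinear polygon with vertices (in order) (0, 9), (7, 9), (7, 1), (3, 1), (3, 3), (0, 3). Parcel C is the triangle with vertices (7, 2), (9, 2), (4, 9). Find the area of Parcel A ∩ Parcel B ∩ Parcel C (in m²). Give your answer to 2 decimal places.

The intersection is the polygon with vertices (7,2), (4.857,7), (5.429,7), (7,4.8).
By the shoelace formula its area is 3.63.

3.63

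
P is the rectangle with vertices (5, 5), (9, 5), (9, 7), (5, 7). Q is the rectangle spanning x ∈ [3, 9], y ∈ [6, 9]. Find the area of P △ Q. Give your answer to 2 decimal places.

|P∩Q|: x∈[5,9], y∈[6,7] → 4·1 = 4.
|P △ Q| = |P| + |Q| − 2·|P∩Q| = 8 + 18 − 8 = 18.00.

18.00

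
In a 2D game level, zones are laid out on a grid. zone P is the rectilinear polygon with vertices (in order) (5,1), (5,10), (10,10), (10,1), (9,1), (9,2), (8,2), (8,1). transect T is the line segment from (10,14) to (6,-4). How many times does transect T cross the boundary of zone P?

The segment meets the boundary at (7.111,1), (9.111,10).

2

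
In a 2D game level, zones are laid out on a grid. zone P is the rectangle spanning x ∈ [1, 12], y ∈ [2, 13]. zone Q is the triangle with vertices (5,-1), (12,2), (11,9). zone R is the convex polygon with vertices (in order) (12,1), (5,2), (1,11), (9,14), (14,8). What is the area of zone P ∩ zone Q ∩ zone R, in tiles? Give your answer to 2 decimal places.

18.20

The intersection is the polygon with vertices (11,9), (12,2), (6.8,2).
By the shoelace formula its area is 18.20.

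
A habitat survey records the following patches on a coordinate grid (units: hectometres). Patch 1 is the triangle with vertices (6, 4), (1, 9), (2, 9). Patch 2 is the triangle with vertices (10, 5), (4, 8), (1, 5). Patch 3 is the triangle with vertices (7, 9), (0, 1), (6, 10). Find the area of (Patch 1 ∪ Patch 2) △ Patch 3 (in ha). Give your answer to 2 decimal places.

17.13

|Patch 1 ∪ Patch 2| = 15.1.
|(Patch 1 ∪ Patch 2) ∩ Patch 3| = 2.7355.
|(Patch 1 ∪ Patch 2) △ Patch 3| = 15.1 + 7.5 − 5.471 = 17.13.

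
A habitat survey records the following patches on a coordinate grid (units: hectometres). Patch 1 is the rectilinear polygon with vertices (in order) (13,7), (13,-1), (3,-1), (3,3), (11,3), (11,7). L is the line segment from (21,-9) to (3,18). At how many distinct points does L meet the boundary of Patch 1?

2

The segment meets the boundary at (11,6), (13,3).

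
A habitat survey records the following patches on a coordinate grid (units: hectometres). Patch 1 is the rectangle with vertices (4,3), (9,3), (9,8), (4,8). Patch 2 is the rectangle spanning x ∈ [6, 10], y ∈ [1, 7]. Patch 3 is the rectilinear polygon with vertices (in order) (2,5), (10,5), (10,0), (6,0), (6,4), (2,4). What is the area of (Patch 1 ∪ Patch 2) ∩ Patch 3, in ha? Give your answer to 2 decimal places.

The region (Patch 1 ∪ Patch 2) ∩ Patch 3 is the polygon with vertices (4,5), (10,5), (10,1), (6,1), (6,3), (6,4), (4,4).
By the shoelace formula its area is 18.00.

18.00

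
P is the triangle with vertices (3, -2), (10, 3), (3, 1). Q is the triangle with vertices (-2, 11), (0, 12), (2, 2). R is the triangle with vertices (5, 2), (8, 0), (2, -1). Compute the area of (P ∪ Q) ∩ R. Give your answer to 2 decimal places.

The region (P ∪ Q) ∩ R is the polygon with vertices (5.13,-0.478), (3,-0.833), (3,0), (4.4,1.4), (5.45,1.7), (6.862,0.759).
By the shoelace formula its area is 5.50.

5.50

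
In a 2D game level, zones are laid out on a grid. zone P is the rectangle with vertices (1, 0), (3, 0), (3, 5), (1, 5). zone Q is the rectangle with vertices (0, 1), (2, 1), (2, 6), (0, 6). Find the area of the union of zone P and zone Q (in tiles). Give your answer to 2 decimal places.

By inclusion–exclusion:
Individual areas: |zone P| = 10, |zone Q| = 10.
|zone P∩zone Q|: x∈[1,2], y∈[1,5] → 1·4 = 4.
|zone P ∪ zone Q| = 20 − 4 = 16.00.

16.00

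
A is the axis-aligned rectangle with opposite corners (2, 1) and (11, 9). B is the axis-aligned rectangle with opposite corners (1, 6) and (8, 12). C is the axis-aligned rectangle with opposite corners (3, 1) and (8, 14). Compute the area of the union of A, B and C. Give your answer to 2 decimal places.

By inclusion–exclusion:
Individual areas: |A| = 72, |B| = 42, |C| = 65.
|A∩B|: x∈[2,8], y∈[6,9] → 6·3 = 18.
|A∩C|: x∈[3,8], y∈[1,9] → 5·8 = 40.
|B∩C|: x∈[3,8], y∈[6,12] → 5·6 = 30.
|A∩B∩C| = 15.
|A ∪ B ∪ C| = 179 − 88 + 15 = 106.00.

106.00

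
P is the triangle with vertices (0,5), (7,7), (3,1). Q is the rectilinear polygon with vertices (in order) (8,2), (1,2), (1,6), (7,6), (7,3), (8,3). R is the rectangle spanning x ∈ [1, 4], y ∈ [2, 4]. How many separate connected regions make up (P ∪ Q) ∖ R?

2

(P ∪ Q) ∖ R splits into 2 disjoint pieces (area 21.2262, area 0.7083).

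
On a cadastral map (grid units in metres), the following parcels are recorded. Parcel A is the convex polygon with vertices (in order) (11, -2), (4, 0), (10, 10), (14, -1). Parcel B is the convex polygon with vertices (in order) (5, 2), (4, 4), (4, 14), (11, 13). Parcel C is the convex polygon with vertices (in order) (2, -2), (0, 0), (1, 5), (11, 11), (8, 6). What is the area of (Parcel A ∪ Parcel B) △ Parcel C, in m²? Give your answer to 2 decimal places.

117.06

|Parcel A ∪ Parcel B| = 106.
|(Parcel A ∪ Parcel B) ∩ Parcel C| = 17.9719.
|(Parcel A ∪ Parcel B) △ Parcel C| = 106 + 47 − 35.9439 = 117.06.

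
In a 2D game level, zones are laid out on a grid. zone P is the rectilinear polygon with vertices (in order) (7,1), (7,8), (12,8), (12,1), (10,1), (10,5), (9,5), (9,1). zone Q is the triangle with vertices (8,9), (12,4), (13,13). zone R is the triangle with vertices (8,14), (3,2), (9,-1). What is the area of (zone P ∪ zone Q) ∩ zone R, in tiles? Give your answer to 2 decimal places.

11.55

|zone P ∪ zone Q| = 45.1.
|(zone P ∪ zone Q) ∩ zone R| = 11.55.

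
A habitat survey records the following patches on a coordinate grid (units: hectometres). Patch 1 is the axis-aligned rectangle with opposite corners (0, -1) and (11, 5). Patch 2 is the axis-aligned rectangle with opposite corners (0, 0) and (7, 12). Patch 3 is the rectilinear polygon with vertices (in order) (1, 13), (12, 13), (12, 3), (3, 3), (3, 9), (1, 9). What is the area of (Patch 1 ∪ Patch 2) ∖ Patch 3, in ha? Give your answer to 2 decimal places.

65.00

|Patch 1 ∪ Patch 2| = 115.
|(Patch 1 ∪ Patch 2) ∩ Patch 3| = 50.
|(Patch 1 ∪ Patch 2) ∖ Patch 3| = 115 − 50 = 65.00.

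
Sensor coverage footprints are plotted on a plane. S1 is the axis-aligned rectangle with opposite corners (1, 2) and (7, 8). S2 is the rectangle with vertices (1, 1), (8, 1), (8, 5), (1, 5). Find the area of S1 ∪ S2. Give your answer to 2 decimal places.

By inclusion–exclusion:
Individual areas: |S1| = 36, |S2| = 28.
|S1∩S2|: x∈[1,7], y∈[2,5] → 6·3 = 18.
|S1 ∪ S2| = 64 − 18 = 46.00.

46.00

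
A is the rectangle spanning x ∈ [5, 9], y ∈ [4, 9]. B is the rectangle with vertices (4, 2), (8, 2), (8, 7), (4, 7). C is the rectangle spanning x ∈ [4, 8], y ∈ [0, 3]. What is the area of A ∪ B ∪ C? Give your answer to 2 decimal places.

By inclusion–exclusion:
Individual areas: |A| = 20, |B| = 20, |C| = 12.
|A∩B|: x∈[5,8], y∈[4,7] → 3·3 = 9.
|A∩C| = 0 (no overlap).
|B∩C|: x∈[4,8], y∈[2,3] → 4·1 = 4.
|A∩B∩C| = 0.
|A ∪ B ∪ C| = 52 − 13 + 0 = 39.00.

39.00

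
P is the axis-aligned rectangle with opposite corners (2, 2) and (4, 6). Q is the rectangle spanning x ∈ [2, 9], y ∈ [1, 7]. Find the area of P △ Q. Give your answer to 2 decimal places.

|P∩Q|: x∈[2,4], y∈[2,6] → 2·4 = 8.
|P △ Q| = |P| + |Q| − 2·|P∩Q| = 8 + 42 − 16 = 34.00.

34.00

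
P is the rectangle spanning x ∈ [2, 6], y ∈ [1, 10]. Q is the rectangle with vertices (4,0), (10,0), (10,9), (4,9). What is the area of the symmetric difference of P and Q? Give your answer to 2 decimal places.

|P∩Q|: x∈[4,6], y∈[1,9] → 2·8 = 16.
|P △ Q| = |P| + |Q| − 2·|P∩Q| = 36 + 54 − 32 = 58.00.

58.00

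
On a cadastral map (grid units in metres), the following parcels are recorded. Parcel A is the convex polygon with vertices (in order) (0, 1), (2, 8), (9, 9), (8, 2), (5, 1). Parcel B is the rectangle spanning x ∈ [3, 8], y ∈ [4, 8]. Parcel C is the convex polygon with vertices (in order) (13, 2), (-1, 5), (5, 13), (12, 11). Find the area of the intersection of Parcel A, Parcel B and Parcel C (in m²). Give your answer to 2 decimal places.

19.95

The intersection is the polygon with vertices (3,8), (8,8), (8,4), (3.667,4), (3,4.143).
By the shoelace formula its area is 19.95.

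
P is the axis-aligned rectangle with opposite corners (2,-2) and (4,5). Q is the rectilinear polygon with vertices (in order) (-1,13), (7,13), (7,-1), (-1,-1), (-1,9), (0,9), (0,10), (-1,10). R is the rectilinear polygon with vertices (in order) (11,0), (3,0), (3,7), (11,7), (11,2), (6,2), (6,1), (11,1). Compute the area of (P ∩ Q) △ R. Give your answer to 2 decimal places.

53.00

|P ∩ Q| = 12.
|(P ∩ Q) ∩ R| = 5.
|(P ∩ Q) △ R| = 12 + 51 − 10 = 53.00.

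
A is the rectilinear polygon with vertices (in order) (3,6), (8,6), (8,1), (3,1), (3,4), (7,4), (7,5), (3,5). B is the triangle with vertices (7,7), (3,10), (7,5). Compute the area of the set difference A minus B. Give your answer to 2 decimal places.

20.60

|A| = 21, |A∩B| = 0.4.
|A ∖ B| = |A| − |A∩B| = 21 − 0.4 = 20.60.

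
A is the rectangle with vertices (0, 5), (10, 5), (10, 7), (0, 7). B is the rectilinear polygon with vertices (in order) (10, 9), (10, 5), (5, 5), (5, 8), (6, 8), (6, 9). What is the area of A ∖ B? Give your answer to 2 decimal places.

|A| = 20, |A∩B| = 10.
|A ∖ B| = |A| − |A∩B| = 20 − 10 = 10.00.

10.00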